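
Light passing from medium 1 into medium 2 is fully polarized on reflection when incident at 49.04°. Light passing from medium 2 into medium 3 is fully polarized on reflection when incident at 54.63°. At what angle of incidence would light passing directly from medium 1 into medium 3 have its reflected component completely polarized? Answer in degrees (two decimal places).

θ_B ≈ 58.36°

tan θ_B(1→2) = n₂/n₁ = tan 49.04° = 1.1520.
tan θ_B(2→3) = n₃/n₂ = tan 54.63° = 1.4087.
So n₃/n₁ = (n₂/n₁)(n₃/n₂) = 1.1520 × 1.4087 = 1.6228.
θ_B(1→3) = arctan(1.6228) = 58.36°.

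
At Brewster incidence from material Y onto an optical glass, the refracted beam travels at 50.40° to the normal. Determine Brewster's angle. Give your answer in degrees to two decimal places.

At Brewster's angle the reflected and refracted rays are perpendicular, so θ_B + θ_t = 90°.
θ_B = 90° − 50.40° = 39.60°.

θ_B ≈ 39.60°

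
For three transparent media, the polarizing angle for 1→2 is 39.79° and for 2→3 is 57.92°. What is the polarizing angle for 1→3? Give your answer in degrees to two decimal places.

tan θ_B(1→2) = n₂/n₁ = tan 39.79° = 0.8329.
tan θ_B(2→3) = n₃/n₂ = tan 57.92° = 1.5954.
Multiplying, n₃/n₁ = 0.8329 × 1.5954 = 1.3287, and θ_B(1→3) = arctan 1.3287 = 53.04°.

θ_B ≈ 53.04°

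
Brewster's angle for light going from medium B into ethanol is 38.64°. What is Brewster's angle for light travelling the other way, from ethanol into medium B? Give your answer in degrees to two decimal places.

The two Brewster angles are complementary: θ_B' = 90° − θ_B = 90° − 38.64° = 51.36°.

θ_B' ≈ 51.36°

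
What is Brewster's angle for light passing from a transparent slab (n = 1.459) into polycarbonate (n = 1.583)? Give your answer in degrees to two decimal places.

θ_B ≈ 47.33°

At Brewster's angle the reflected and refracted rays are perpendicular, which with Snell's law gives tan θ_B = n₂/n₁.
tan θ_B = n₂/n₁ = 1.583/1.459 = 1.0850. Taking the arctangent, θ_B = 47.33°.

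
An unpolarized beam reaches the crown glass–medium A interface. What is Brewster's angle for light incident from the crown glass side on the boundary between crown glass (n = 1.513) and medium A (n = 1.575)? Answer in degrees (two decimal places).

At Brewster's angle the reflected and refracted rays are perpendicular, which with Snell's law gives tan θ_B = n₂/n₁.
Brewster's condition: tan θ_B = n₂/n₁ = 1.575/1.513 = 1.0410.
So θ_B = arctan 1.0410 = 46.15°.

θ_B ≈ 46.15°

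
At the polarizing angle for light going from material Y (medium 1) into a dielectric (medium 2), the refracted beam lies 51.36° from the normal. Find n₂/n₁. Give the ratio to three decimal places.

n₂/n₁ ≈ 0.799

At Brewster incidence θ_B = 90° − θ_t = 90° − 51.36° = 38.64°.
tan θ_B = n₂/n₁, so n₂/n₁ = tan 38.64° = 0.799.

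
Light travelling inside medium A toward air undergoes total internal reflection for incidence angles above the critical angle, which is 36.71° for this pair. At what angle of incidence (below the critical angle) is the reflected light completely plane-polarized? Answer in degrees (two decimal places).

θ_B ≈ 30.87°

sin θ_c = n₂/n₁, so n₂/n₁ = sin 36.71° = 0.5978.
Brewster: tan θ_B = n₂/n₁ = 0.5978.
θ_B = arctan(0.5978) = 30.87°.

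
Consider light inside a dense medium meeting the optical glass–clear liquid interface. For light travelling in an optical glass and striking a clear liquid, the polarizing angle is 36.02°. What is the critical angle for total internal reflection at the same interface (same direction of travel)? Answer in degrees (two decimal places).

tan θ_B = n₂/n₁ = tan 36.02° = 0.7271.
Total internal reflection: sin θ_c = n₂/n₁ = 0.7271.
θ_c = arcsin(0.7271) = 46.64°.

θ_c ≈ 46.64°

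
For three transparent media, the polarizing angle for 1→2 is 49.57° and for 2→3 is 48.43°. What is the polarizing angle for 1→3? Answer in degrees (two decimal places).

θ_B ≈ 52.92°

tan θ_B(1→2) = n₂/n₁ = tan 49.57° = 1.1738.
tan θ_B(2→3) = n₃/n₂ = tan 48.43° = 1.1275.
Multiplying, n₃/n₁ = 1.1738 × 1.1275 = 1.3234, and θ_B(1→3) = arctan 1.3234 = 52.92°.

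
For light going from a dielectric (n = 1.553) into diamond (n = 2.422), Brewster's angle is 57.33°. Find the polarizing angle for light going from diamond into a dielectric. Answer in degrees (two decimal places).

The two Brewster angles are complementary: θ_B' = 90° − θ_B = 90° − 57.33° = 32.67°.

θ_B' ≈ 32.67°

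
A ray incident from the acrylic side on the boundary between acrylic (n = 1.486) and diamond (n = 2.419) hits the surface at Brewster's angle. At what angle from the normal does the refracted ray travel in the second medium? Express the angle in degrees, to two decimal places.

θ_t ≈ 31.56°

tan θ_B = n₂/n₁ = 2.419/1.486 = 1.6279, so θ_B = 58.44°.
The refracted ray is perpendicular to the reflected ray, so θ_t = 90° − θ_B = 31.56°.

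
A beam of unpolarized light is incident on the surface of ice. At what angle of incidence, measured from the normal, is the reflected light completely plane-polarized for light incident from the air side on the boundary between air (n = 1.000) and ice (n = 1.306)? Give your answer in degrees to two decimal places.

θ_B ≈ 52.56°

Brewster's condition: tan θ_B = n₂/n₁ = 1.306/1.000 = 1.3060. Taking the arctangent, θ_B = 52.56°.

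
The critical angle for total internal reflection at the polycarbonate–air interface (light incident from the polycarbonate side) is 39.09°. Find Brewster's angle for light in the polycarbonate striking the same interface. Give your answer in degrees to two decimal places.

At the critical angle sin θ_c = n₂/n₁, giving n₂/n₁ = sin 39.09° = 0.6305.
Then tan θ_B = n₂/n₁ = 0.6305, so θ_B = arctan 0.6305 = 32.23°.

θ_B ≈ 32.23°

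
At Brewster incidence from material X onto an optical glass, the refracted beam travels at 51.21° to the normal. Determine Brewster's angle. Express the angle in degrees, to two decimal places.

θ_B ≈ 38.79°

Since the reflected and refracted rays are at right angles at the polarizing angle, θ_B + θ_t = 90°.
So θ_B = 90° − θ_t = 90° − 51.21° = 38.79°.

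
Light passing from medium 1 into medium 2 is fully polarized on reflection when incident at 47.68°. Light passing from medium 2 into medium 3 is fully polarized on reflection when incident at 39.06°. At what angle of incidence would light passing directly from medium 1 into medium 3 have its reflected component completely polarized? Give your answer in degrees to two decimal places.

θ_B ≈ 41.71°

tan θ_B(1→2) = n₂/n₁ = tan 47.68° = 1.0982.
tan θ_B(2→3) = n₃/n₂ = tan 39.06° = 0.8115.
Multiplying, n₃/n₁ = 1.0982 × 0.8115 = 0.8912, and θ_B(1→3) = arctan 0.8912 = 41.71°.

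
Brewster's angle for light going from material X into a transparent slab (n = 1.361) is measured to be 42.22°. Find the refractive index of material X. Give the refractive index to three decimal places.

n ≈ 1.500

At Brewster's angle, tan θ_B = n₂/n₁ with n₁ on the incident side (material X) and n₂ on the transmitted side (a transparent slab).
n₁ = n₂ / tan θ_B = 1.361 / tan 42.22° = 1.500.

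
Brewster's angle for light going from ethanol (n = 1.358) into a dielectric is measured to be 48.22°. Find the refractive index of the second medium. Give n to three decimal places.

n ≈ 1.520

At Brewster's angle, tan θ_B = n₂/n₁ with n₁ on the incident side (ethanol) and n₂ on the transmitted side (a dielectric).
n₂ = n₁ tan θ_B = 1.358 × tan 48.22° = 1.520.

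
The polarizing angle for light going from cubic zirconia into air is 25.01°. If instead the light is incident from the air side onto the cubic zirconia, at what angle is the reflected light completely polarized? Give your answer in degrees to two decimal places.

θ_B' ≈ 64.99°

tan θ_B' = n₁/n₂ = 1/tan θ_B, so θ_B' = 90° − θ_B.
θ_B' = 90° − 25.01° = 64.99°.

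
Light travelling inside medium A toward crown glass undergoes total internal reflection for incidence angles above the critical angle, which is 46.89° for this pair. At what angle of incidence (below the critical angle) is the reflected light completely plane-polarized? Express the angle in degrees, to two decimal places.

θ_B ≈ 36.13°

n₂/n₁ = sin θ_c = sin 46.89° = 0.7300.
tan θ_B equals the same ratio, so θ_B = arctan(0.7300) = 36.13°.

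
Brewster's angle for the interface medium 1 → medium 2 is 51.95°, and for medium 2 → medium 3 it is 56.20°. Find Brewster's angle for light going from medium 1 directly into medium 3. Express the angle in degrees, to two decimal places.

tan θ_B(1→2) = n₂/n₁ = tan 51.95° = 1.2776.
tan θ_B(2→3) = n₃/n₂ = tan 56.20° = 1.4938.
So n₃/n₁ = (n₂/n₁)(n₃/n₂) = 1.2776 × 1.4938 = 1.9085.
θ_B(1→3) = arctan(1.9085) = 62.35°.

θ_B ≈ 62.35°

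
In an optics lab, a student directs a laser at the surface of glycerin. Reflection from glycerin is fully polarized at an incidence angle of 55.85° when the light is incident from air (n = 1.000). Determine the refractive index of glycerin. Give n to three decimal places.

Brewster's law: tan θ_B = n₂/n₁ (light incident in air, refracted into glycerin).
n₂ = n₁ tan θ_B = 1.000 × tan 55.85° = 1.474.

n ≈ 1.474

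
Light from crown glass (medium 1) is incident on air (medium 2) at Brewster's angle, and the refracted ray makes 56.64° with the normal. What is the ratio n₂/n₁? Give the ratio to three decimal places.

θ_B + θ_t = 90°, so θ_B = 90° − 56.64° = 33.36°.
tan θ_B = n₂/n₁, so n₂/n₁ = tan 33.36° = 0.658.

n₂/n₁ ≈ 0.658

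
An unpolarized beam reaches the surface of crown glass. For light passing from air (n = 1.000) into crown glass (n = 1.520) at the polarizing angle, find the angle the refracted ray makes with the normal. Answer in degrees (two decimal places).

First find Brewster's angle: tan θ_B = 1.520/1.000 = 1.5200, giving θ_B = 56.66°.
At Brewster's angle the reflected and refracted rays are perpendicular, so θ_t = 90° − θ_B = 90° − 56.66° = 33.34°.

θ_t ≈ 33.34°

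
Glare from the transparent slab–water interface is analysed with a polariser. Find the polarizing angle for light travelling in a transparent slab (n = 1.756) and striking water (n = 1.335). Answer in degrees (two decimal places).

θ_B ≈ 37.24°

Brewster's condition: tan θ_B = n₂/n₁ = 1.335/1.756 = 0.7603.
So θ_B = arctan 0.7603 = 37.24°.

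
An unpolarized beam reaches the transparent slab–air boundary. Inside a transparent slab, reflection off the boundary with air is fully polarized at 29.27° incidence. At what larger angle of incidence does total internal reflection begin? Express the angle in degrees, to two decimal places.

n₂/n₁ = tan 29.27° = 0.5605; the critical angle satisfies sin θ_c = n₂/n₁.
θ_c = arcsin(0.5605) = 34.09°.

θ_c ≈ 34.09°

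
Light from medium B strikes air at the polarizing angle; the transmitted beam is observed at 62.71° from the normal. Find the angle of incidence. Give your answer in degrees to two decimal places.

Since the reflected and refracted rays are at right angles at the polarizing angle, θ_B + θ_t = 90°.
So θ_B = 90° − θ_t = 90° − 62.71° = 27.29°.

θ_B ≈ 27.29°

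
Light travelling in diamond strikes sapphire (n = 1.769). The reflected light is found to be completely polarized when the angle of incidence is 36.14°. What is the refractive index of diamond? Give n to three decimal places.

Full polarization of the reflected beam means tan θ_B = n₂/n₁, where n₁ is the incident medium (diamond).
n₁ = n₂ / tan θ_B = 1.769 / tan 36.14° = 2.422.

n ≈ 2.422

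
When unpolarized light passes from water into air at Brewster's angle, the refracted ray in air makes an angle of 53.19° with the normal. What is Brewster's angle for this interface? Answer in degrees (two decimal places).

θ_B ≈ 36.81°

At Brewster's angle the reflected and refracted rays are perpendicular, so θ_B + θ_t = 90°.
So θ_B = 90° − θ_t = 90° − 53.19° = 36.81°.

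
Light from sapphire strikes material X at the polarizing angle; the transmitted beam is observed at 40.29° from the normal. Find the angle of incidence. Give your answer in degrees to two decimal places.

θ_B ≈ 49.71°

Since the reflected and refracted rays are at right angles at the polarizing angle, θ_B + θ_t = 90°.
So θ_B = 90° − θ_t = 90° − 40.29° = 49.71°.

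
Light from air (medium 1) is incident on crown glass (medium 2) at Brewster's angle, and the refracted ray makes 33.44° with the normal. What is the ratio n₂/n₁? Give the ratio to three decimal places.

n₂/n₁ ≈ 1.514

At Brewster incidence θ_B = 90° − θ_t = 90° − 33.44° = 56.56°.
Then n₂/n₁ = tan θ_B = tan 56.56° = 1.514.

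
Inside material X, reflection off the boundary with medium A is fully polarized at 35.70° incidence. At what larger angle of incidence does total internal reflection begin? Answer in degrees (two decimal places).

n₂/n₁ = tan 35.70° = 0.7186; the critical angle satisfies sin θ_c = n₂/n₁.
θ_c = arcsin(0.7186) = 45.94°.

θ_c ≈ 45.94°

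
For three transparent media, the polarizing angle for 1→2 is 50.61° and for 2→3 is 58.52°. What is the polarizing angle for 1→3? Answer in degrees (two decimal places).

θ_B ≈ 63.31°

Each Brewster angle gives a ratio: n₂/n₁ = tan 50.61° = 1.2179, n₃/n₂ = tan 58.52° = 1.6331.
Multiplying, n₃/n₁ = 1.2179 × 1.6331 = 1.9889, and θ_B(1→3) = arctan 1.9889 = 63.31°.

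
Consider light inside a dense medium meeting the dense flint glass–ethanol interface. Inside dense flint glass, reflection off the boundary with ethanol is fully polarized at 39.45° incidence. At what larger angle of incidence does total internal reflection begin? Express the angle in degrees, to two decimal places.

θ_c ≈ 55.37°

tan θ_B = n₂/n₁ = tan 39.45° = 0.8229.
Total internal reflection: sin θ_c = n₂/n₁ = 0.8229.
θ_c = arcsin(0.8229) = 55.37°.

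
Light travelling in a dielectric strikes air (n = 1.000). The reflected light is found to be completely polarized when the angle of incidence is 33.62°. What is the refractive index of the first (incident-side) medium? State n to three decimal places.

Brewster's law: tan θ_B = n₂/n₁ (light incident in a dielectric, refracted into air).
n₁ = n₂ / tan θ_B = 1.000 / tan 33.62° = 1.504.

n ≈ 1.504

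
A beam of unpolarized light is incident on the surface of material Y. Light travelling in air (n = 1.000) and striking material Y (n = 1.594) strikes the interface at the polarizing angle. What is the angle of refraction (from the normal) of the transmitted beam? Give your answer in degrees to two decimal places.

tan θ_B = n₂/n₁ = 1.594/1.000 = 1.5940, so θ_B = 57.90°.
At Brewster's angle the reflected and refracted rays are perpendicular, so θ_t = 90° − θ_B = 90° − 57.90° = 32.10°.

θ_t ≈ 32.10°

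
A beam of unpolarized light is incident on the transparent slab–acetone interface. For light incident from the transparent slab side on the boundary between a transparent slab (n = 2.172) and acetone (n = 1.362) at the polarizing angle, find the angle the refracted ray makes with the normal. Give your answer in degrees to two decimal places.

First find Brewster's angle: tan θ_B = 1.362/2.172 = 0.6271, giving θ_B = 32.09°.
Since θ_B + θ_t = 90° at Brewster incidence, θ_t = 90° − 32.09° = 57.91°.

θ_t ≈ 57.91°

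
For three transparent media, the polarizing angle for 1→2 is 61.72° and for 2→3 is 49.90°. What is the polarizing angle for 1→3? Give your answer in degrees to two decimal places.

θ_B ≈ 65.63°

n₂/n₁ = tan 61.72° = 1.8588 and n₃/n₂ = tan 49.90° = 1.1875.
n₃/n₁ = 2.2073. Then tan θ_B(1→3) = n₃/n₁, so θ_B(1→3) = arctan(2.2073) = 65.63°.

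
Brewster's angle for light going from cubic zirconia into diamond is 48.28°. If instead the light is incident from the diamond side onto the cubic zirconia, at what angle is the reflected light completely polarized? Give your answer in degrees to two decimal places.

θ_B' ≈ 41.72°

Reversing the direction swaps n₁ and n₂, so tan θ_B' = 1/tan θ_B and θ_B' = 90° − θ_B.
Hence θ_B' = 90° − 48.28° = 41.72°.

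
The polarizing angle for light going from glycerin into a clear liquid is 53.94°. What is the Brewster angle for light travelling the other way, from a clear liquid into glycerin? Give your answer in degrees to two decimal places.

The two Brewster angles are complementary: θ_B' = 90° − θ_B = 90° − 53.94° = 36.06°.

θ_B' ≈ 36.06°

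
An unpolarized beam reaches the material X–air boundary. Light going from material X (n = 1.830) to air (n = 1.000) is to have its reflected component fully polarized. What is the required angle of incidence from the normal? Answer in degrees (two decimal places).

θ_B ≈ 28.65°

The reflected p-component vanishes when tan θ_B = n₂/n₁.
tan θ_B = n₂/n₁ = 1.000/1.830 = 0.5464. Taking the arctangent, θ_B = 28.65°.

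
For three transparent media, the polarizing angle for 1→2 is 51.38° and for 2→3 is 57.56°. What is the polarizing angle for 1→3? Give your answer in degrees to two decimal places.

Each Brewster angle gives a ratio: n₂/n₁ = tan 51.38° = 1.2518, n₃/n₂ = tan 57.56° = 1.5733.
n₃/n₁ = 1.9695. Then tan θ_B(1→3) = n₃/n₁, so θ_B(1→3) = arctan(1.9695) = 63.08°.

θ_B ≈ 63.08°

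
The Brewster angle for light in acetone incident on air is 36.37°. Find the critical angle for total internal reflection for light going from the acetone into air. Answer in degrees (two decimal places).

n₂/n₁ = tan 36.37° = 0.7365; the critical angle satisfies sin θ_c = n₂/n₁.
θ_c = arcsin(0.7365) = 47.43°.

θ_c ≈ 47.43°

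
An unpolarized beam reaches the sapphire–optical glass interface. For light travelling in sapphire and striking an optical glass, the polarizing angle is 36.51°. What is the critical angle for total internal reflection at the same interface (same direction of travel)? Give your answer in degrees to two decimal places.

From Brewster, n₂/n₁ = tan θ_B = tan 36.51° = 0.7402.
Then sin θ_c = n₂/n₁ = 0.7402, so θ_c = arcsin 0.7402 = 47.75°.

θ_c ≈ 47.75°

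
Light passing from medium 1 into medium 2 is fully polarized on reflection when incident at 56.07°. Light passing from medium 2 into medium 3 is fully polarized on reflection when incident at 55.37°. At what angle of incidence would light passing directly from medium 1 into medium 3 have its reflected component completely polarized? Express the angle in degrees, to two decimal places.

θ_B ≈ 65.08°

tan θ_B(1→2) = n₂/n₁ = tan 56.07° = 1.4865.
tan θ_B(2→3) = n₃/n₂ = tan 55.37° = 1.4480.
n₃/n₁ = 2.1524. Then tan θ_B(1→3) = n₃/n₁, so θ_B(1→3) = arctan(2.1524) = 65.08°.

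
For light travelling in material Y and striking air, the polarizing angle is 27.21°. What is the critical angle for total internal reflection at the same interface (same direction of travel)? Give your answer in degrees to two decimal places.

θ_c ≈ 30.94°

n₂/n₁ = tan 27.21° = 0.5142; the critical angle satisfies sin θ_c = n₂/n₁.
θ_c = arcsin(0.5142) = 30.94°.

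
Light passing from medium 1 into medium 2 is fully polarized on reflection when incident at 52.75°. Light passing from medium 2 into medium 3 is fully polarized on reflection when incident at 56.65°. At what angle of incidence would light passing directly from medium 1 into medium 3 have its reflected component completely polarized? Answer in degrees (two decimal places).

θ_B ≈ 63.41°

Each Brewster angle gives a ratio: n₂/n₁ = tan 52.75° = 1.3151, n₃/n₂ = tan 56.65° = 1.5195.
So n₃/n₁ = (n₂/n₁)(n₃/n₂) = 1.3151 × 1.5195 = 1.9982.
θ_B(1→3) = arctan(1.9982) = 63.41°.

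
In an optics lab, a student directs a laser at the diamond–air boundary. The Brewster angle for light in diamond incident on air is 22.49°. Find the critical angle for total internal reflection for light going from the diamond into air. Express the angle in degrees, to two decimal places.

θ_c ≈ 24.46°

tan θ_B = n₂/n₁ = tan 22.49° = 0.4140.
Total internal reflection: sin θ_c = n₂/n₁ = 0.4140.
θ_c = arcsin(0.4140) = 24.46°.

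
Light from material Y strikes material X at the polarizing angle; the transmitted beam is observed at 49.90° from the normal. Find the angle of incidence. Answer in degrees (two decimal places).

Brewster's condition makes the reflected and refracted beams perpendicular: θ_B + θ_t = 90°.
So θ_B = 90° − θ_t = 90° − 49.90° = 40.10°.

θ_B ≈ 40.10°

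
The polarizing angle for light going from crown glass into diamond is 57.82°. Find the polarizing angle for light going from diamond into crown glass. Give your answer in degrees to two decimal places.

Reversing the direction swaps n₁ and n₂, so tan θ_B' = 1/tan θ_B and θ_B' = 90° − θ_B.
Hence θ_B' = 90° − 57.82° = 32.18°.

θ_B' ≈ 32.18°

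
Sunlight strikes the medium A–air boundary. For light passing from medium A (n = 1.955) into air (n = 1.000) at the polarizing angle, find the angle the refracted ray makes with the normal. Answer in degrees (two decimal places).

θ_t ≈ 62.91°

First find Brewster's angle: tan θ_B = 1.000/1.955 = 0.5115, giving θ_B = 27.09°.
Since θ_B + θ_t = 90° at Brewster incidence, θ_t = 90° − 27.09° = 62.91°.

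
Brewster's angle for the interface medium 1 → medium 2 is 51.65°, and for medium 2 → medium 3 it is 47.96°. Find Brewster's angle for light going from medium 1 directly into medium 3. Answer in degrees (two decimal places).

n₂/n₁ = tan 51.65° = 1.2640 and n₃/n₂ = tan 47.96° = 1.1091.
Multiplying, n₃/n₁ = 1.2640 × 1.1091 = 1.4018, and θ_B(1→3) = arctan 1.4018 = 54.50°.

θ_B ≈ 54.50°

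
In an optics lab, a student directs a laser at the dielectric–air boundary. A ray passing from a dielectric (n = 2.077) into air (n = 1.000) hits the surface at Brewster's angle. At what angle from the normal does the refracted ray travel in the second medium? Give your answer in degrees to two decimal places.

tan θ_B = n₂/n₁ = 1.000/2.077 = 0.4815, so θ_B = 25.71°.
Since θ_B + θ_t = 90° at Brewster incidence, θ_t = 90° − 25.71° = 64.29°.

θ_t ≈ 64.29°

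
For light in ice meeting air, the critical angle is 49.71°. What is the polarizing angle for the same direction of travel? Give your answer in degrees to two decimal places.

θ_B ≈ 37.34°

n₂/n₁ = sin θ_c = sin 49.71° = 0.7628.
tan θ_B equals the same ratio, so θ_B = arctan(0.7628) = 37.34°.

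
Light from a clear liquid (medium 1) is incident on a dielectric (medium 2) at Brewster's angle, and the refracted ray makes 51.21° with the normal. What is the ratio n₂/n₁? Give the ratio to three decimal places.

At Brewster incidence θ_B = 90° − θ_t = 90° − 51.21° = 38.79°.
Then n₂/n₁ = tan θ_B = tan 38.79° = 0.804.

n₂/n₁ ≈ 0.804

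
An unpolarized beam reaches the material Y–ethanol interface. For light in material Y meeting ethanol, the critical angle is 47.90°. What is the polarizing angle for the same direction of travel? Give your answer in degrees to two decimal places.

θ_B ≈ 36.57°

n₂/n₁ = sin θ_c = sin 47.90° = 0.7420.
tan θ_B equals the same ratio, so θ_B = arctan(0.7420) = 36.57°.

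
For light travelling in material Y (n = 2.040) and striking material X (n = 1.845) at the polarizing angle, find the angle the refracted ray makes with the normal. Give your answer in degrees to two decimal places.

θ_B = arctan(n₂/n₁) = arctan(1.845/2.040) = 42.13°.
The refracted ray is perpendicular to the reflected ray, so θ_t = 90° − θ_B = 47.87°.

θ_t ≈ 47.87°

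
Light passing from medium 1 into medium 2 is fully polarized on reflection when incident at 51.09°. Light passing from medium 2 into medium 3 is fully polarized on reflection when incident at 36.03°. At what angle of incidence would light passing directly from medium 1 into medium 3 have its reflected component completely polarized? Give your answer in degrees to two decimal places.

Each Brewster angle gives a ratio: n₂/n₁ = tan 51.09° = 1.2389, n₃/n₂ = tan 36.03° = 0.7273.
Multiplying, n₃/n₁ = 1.2389 × 0.7273 = 0.9011, and θ_B(1→3) = arctan 0.9011 = 42.02°.

θ_B ≈ 42.02°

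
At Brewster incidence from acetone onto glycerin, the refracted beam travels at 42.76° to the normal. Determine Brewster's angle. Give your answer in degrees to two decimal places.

θ_B ≈ 47.24°

Brewster's condition makes the reflected and refracted beams perpendicular: θ_B + θ_t = 90°.
So θ_B = 90° − θ_t = 90° − 42.76° = 47.24°.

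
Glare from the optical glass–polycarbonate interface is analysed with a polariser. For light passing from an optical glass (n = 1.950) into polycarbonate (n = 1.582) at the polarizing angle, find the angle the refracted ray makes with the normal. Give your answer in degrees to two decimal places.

First find Brewster's angle: tan θ_B = 1.582/1.950 = 0.8113, giving θ_B = 39.05°.
Since θ_B + θ_t = 90° at Brewster incidence, θ_t = 90° − 39.05° = 50.95°.

θ_t ≈ 50.95°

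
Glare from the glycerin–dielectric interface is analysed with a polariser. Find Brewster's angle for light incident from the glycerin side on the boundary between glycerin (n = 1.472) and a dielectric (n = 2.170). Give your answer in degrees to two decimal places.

Brewster's condition: tan θ_B = n₂/n₁ = 2.170/1.472 = 1.4742. Taking the arctangent, θ_B = 55.85°.

θ_B ≈ 55.85°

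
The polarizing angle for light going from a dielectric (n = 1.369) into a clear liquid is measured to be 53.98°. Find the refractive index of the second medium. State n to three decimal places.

n ≈ 1.883

Full polarization of the reflected beam means tan θ_B = n₂/n₁, where n₁ is the incident medium (a dielectric).
n₂ = n₁ tan θ_B = 1.369 × tan 53.98° = 1.883.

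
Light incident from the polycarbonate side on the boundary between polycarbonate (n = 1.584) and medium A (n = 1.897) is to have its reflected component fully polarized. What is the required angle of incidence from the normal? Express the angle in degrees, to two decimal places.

θ_B ≈ 50.14°

Here n₂/n₁ = 1.897/1.584 = 1.1976, and Brewster's law gives tan θ_B = n₂/n₁.
So θ_B = arctan 1.1976 = 50.14°.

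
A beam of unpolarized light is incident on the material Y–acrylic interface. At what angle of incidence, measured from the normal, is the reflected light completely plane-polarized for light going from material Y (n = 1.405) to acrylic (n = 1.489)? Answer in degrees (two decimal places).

tan θ_B = n₂/n₁ = 1.489/1.405 = 1.0598.
θ_B = arctan(1.0598) = 46.66°.

θ_B ≈ 46.66°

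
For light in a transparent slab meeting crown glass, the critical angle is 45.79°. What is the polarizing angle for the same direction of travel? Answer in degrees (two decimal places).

sin θ_c = n₂/n₁, so n₂/n₁ = sin 45.79° = 0.7168.
Brewster: tan θ_B = n₂/n₁ = 0.7168.
θ_B = arctan(0.7168) = 35.63°.

θ_B ≈ 35.63°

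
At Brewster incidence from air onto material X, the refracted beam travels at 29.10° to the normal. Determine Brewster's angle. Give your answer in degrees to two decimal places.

Since the reflected and refracted rays are at right angles at the polarizing angle, θ_B + θ_t = 90°.
So θ_B = 90° − θ_t = 90° − 29.10° = 60.90°.

θ_B ≈ 60.90°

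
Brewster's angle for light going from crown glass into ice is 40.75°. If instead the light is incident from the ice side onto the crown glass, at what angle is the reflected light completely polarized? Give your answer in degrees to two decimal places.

θ_B' ≈ 49.25°

tan θ_B' = n₁/n₂ = 1/tan θ_B, so θ_B' = 90° − θ_B.
θ_B' = 90° − 40.75° = 49.25°.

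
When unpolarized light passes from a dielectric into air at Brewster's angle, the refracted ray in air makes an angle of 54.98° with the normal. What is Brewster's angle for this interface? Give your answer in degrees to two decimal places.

θ_B ≈ 35.02°

At Brewster's angle the reflected and refracted rays are perpendicular, so θ_B + θ_t = 90°.
θ_B = 90° − 54.98° = 35.02°.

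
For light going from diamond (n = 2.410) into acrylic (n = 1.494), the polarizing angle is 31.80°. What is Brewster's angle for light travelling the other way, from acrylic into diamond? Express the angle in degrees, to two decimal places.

θ_B' ≈ 58.20°

tan θ_B' = n₁/n₂ = 1/tan θ_B, so θ_B' = 90° − θ_B.
θ_B' = 90° − 31.80° = 58.20°.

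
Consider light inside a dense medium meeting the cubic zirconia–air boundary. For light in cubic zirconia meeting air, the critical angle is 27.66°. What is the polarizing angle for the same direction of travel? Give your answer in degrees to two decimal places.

θ_B ≈ 24.90°

n₂/n₁ = sin θ_c = sin 27.66° = 0.4642.
tan θ_B equals the same ratio, so θ_B = arctan(0.4642) = 24.90°.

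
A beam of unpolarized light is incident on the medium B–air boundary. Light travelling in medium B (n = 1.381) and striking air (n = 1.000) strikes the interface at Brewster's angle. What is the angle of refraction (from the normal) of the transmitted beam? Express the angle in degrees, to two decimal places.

θ_t ≈ 54.09°

First find Brewster's angle: tan θ_B = 1.000/1.381 = 0.7241, giving θ_B = 35.91°.
Since θ_B + θ_t = 90° at Brewster incidence, θ_t = 90° − 35.91° = 54.09°.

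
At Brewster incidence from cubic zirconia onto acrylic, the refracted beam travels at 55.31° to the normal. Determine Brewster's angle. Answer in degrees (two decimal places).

Since the reflected and refracted rays are at right angles at the polarizing angle, θ_B + θ_t = 90°.
So θ_B = 90° − θ_t = 90° − 55.31° = 34.69°.

θ_B ≈ 34.69°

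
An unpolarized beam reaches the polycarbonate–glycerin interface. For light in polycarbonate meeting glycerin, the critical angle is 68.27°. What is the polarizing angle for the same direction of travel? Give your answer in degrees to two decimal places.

θ_B ≈ 42.89°

At the critical angle sin θ_c = n₂/n₁, giving n₂/n₁ = sin 68.27° = 0.9289.
Then tan θ_B = n₂/n₁ = 0.9289, so θ_B = arctan 0.9289 = 42.89°.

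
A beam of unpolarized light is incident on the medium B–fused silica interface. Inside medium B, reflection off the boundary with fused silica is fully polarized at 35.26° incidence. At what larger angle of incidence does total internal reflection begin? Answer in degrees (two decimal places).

θ_c ≈ 44.99°

tan θ_B = n₂/n₁ = tan 35.26° = 0.7070.
Total internal reflection: sin θ_c = n₂/n₁ = 0.7070.
θ_c = arcsin(0.7070) = 44.99°.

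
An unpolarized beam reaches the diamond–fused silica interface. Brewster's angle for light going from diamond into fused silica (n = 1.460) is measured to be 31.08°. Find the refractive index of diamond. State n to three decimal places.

Full polarization of the reflected beam means tan θ_B = n₂/n₁, where n₁ is the incident medium (diamond).
n₁ = n₂ / tan θ_B = 1.460 / tan 31.08° = 2.422.

n ≈ 2.422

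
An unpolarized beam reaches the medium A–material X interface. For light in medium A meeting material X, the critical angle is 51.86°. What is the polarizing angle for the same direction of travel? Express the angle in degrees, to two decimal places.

θ_B ≈ 38.19°

sin θ_c = n₂/n₁, so n₂/n₁ = sin 51.86° = 0.7865.
Brewster: tan θ_B = n₂/n₁ = 0.7865.
θ_B = arctan(0.7865) = 38.19°.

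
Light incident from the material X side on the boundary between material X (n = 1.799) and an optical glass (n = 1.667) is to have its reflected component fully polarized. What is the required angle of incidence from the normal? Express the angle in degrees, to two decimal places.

θ_B ≈ 42.82°

Here n₂/n₁ = 1.667/1.799 = 0.9266, and Brewster's law gives tan θ_B = n₂/n₁. Taking the arctangent, θ_B = 42.82°.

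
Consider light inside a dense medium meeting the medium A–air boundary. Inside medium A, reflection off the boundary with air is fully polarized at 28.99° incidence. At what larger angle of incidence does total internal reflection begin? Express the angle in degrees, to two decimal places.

n₂/n₁ = tan 28.99° = 0.5541; the critical angle satisfies sin θ_c = n₂/n₁.
θ_c = arcsin(0.5541) = 33.65°.

θ_c ≈ 33.65°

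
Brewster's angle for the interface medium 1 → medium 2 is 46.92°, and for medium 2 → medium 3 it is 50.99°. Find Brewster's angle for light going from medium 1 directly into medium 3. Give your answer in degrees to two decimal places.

θ_B ≈ 52.86°

Each Brewster angle gives a ratio: n₂/n₁ = tan 46.92° = 1.0694, n₃/n₂ = tan 50.99° = 1.2345.
Multiplying, n₃/n₁ = 1.0694 × 1.2345 = 1.3201, and θ_B(1→3) = arctan 1.3201 = 52.86°.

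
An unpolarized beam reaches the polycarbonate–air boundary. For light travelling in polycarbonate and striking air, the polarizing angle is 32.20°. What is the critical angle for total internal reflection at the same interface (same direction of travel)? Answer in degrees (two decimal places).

θ_c ≈ 39.03°

n₂/n₁ = tan 32.20° = 0.6297; the critical angle satisfies sin θ_c = n₂/n₁.
θ_c = arcsin(0.6297) = 39.03°.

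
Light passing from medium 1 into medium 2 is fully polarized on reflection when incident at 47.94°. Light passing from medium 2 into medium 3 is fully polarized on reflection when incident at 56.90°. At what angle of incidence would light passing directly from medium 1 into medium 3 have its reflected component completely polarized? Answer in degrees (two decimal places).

tan θ_B(1→2) = n₂/n₁ = tan 47.94° = 1.1083.
tan θ_B(2→3) = n₃/n₂ = tan 56.90° = 1.5340.
So n₃/n₁ = (n₂/n₁)(n₃/n₂) = 1.1083 × 1.5340 = 1.7001.
θ_B(1→3) = arctan(1.7001) = 59.54°.

θ_B ≈ 59.54°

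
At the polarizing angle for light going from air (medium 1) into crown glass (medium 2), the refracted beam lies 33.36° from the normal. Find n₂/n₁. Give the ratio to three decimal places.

n₂/n₁ ≈ 1.519

θ_B + θ_t = 90°, so θ_B = 90° − 33.36° = 56.64°.
Then n₂/n₁ = tan θ_B = tan 56.64° = 1.519.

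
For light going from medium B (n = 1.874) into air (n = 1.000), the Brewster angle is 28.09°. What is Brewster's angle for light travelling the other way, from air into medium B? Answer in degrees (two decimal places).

θ_B' ≈ 61.91°

tan θ_B' = n₁/n₂ = 1/tan θ_B, so θ_B' = 90° − θ_B.
θ_B' = 90° − 28.09° = 61.91°.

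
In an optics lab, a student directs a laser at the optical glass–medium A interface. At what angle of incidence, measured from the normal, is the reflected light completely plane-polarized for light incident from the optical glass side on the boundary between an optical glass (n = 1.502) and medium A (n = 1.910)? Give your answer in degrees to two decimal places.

θ_B ≈ 51.82°

tan θ_B = n₂/n₁ = 1.910/1.502 = 1.2716. Taking the arctangent, θ_B = 51.82°.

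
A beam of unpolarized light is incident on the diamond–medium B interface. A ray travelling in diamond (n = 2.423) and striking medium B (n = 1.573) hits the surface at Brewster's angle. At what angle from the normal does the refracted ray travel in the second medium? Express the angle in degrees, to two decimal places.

First find Brewster's angle: tan θ_B = 1.573/2.423 = 0.6492, giving θ_B = 32.99°.
At Brewster's angle the reflected and refracted rays are perpendicular, so θ_t = 90° − θ_B = 90° − 32.99° = 57.01°.

θ_t ≈ 57.01°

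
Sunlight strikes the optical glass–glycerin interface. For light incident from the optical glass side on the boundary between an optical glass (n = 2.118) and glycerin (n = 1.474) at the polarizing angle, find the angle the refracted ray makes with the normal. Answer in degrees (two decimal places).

θ_t ≈ 55.16°

tan θ_B = n₂/n₁ = 1.474/2.118 = 0.6959, so θ_B = 34.84°.
At Brewster's angle the reflected and refracted rays are perpendicular, so θ_t = 90° − θ_B = 90° − 34.84° = 55.16°.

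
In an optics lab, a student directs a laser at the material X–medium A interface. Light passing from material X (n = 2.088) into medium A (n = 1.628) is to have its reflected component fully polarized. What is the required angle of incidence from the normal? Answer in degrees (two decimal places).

θ_B ≈ 37.94°

Brewster's condition: tan θ_B = n₂/n₁ = 1.628/2.088 = 0.7797. Taking the arctangent, θ_B = 37.94°.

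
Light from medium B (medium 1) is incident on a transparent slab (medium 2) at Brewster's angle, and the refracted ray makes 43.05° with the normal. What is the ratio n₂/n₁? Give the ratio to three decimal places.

θ_B + θ_t = 90°, so θ_B = 90° − 43.05° = 46.95°.
Then n₂/n₁ = tan θ_B = tan 46.95° = 1.070.

n₂/n₁ ≈ 1.070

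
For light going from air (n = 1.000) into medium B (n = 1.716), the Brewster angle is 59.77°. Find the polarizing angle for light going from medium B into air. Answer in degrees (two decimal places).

Reversing the direction swaps n₁ and n₂, so tan θ_B' = 1/tan θ_B and θ_B' = 90° − θ_B.
Hence θ_B' = 90° − 59.77° = 30.23°.

θ_B' ≈ 30.23°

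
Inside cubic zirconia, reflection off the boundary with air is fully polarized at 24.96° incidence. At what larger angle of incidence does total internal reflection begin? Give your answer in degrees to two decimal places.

n₂/n₁ = tan 24.96° = 0.4655; the critical angle satisfies sin θ_c = n₂/n₁.
θ_c = arcsin(0.4655) = 27.74°.

θ_c ≈ 27.74°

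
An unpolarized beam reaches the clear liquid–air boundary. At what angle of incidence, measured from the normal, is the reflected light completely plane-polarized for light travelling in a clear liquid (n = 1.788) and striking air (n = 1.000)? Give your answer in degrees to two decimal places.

θ_B ≈ 29.22°

Here n₂/n₁ = 1.000/1.788 = 0.5593, and Brewster's law gives tan θ_B = n₂/n₁.
θ_B = arctan(0.5593) = 29.22°.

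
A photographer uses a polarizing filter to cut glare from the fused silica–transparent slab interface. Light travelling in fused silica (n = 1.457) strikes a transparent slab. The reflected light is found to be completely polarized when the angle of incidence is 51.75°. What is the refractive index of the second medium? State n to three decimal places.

Brewster's law: tan θ_B = n₂/n₁ (light incident in fused silica, refracted into a transparent slab).
n₂ = n₁ tan θ_B = 1.457 × tan 51.75° = 1.848.

n ≈ 1.848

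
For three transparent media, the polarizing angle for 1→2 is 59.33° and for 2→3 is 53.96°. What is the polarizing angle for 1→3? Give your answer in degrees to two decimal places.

n₂/n₁ = tan 59.33° = 1.6862 and n₃/n₂ = tan 53.96° = 1.3744.
So n₃/n₁ = (n₂/n₁)(n₃/n₂) = 1.6862 × 1.3744 = 2.3175.
θ_B(1→3) = arctan(2.3175) = 66.66°.

θ_B ≈ 66.66°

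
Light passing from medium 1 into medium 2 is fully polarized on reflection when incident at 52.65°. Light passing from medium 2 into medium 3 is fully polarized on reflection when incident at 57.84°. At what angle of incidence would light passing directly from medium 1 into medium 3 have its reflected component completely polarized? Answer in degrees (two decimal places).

θ_B ≈ 64.37°

tan θ_B(1→2) = n₂/n₁ = tan 52.65° = 1.3103.
tan θ_B(2→3) = n₃/n₂ = tan 57.84° = 1.5904.
So n₃/n₁ = (n₂/n₁)(n₃/n₂) = 1.3103 × 1.5904 = 2.0840.
θ_B(1→3) = arctan(2.0840) = 64.37°.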